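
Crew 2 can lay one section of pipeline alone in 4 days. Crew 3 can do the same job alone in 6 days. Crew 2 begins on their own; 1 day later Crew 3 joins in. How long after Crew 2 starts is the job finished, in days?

In the first 1 day Crew 2 alone does 1/4 of the job, leaving 3/4.
Once everyone is working, combined rate: 1/4 + 1/6 = (3 + 2)/12 = 5/12 per day.
Remaining 3/4 at 5/12 per day takes 9/5 days.
Total from the start = 1 + 9/5 = 14/5 days.

14/5 days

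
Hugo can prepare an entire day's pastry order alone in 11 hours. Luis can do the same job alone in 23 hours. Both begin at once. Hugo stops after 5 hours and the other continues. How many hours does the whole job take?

In the first 5 hours the combined rate is 34/253, so 170/253 of the job is done, leaving 83/253.
After Hugo leaves the rate is 1/23 per hour; the remaining 83/253 takes 83/11 hours.
Total = 5 + 83/11 = 138/11 hours.

138/11 hours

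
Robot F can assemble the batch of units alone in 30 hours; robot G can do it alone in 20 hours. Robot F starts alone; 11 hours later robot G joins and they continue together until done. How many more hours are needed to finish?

In 11 hours robot F does 11/30 of the job, leaving 19/30.
Robot F and robot G together work at 1/12 per hour, so finishing takes 19/30 ÷ 1/12 = 38/5 hours.

38/5 hours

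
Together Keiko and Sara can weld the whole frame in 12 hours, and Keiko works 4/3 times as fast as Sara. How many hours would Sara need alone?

Let Sara's rate be r; then Keiko's rate is (4/3)r, so together (4/3 + 1)r = (7/3)r = 1/12.
Thus r = 1/28 per hour.
Sara alone: 28 hours; Keiko alone: 21 hours.

28 hours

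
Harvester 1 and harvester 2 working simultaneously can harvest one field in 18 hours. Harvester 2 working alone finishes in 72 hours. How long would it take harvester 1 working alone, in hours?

24 hours

Combined rate is 1/18 per hour.
Known contribution: 1/72 per hour.
So harvester 1's rate is 1/18 − 1/72 = 1/24, meaning 24 hours alone.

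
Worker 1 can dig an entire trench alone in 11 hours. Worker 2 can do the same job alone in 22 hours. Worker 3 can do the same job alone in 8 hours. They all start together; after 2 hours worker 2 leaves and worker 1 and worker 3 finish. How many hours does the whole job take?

In the first 2 hours the combined rate is 23/88, so 23/44 of the job is done, leaving 21/44.
After worker 2 leaves the rate is 19/88 per hour; the remaining 21/44 takes 42/19 hours.
Total = 2 + 42/19 = 80/19 hours.

80/19 hours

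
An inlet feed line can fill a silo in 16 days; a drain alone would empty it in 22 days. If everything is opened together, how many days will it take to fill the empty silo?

Net rate = 1/16 − 1/22 = (11 − 8)/176 = 3/176 per day.
Filling time = 1 ÷ (3/176) = 176/3 days.

176/3 days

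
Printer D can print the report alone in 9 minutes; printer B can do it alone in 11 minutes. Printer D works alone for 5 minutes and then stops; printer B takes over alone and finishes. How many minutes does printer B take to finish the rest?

44/9 minutes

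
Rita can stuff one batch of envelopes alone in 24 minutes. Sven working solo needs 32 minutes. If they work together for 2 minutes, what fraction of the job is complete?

7/48

Combined rate: 1/24 + 1/32 = (4 + 3)/96 = 7/96 per minute.
In 2 minutes they complete 2·7/96 = 7/48 of the job.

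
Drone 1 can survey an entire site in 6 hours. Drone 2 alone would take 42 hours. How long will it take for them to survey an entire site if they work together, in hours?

Combined rate: 1/6 + 1/42 = (7 + 1)/42 = 8/42 = 4/21 per hour.
Time = 1 ÷ (4/21) = 21/4 hours.

21/4 hours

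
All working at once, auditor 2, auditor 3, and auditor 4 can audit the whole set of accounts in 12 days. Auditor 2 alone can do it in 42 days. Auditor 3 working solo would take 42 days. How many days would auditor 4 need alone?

Combined rate is 1/12 per day.
Known contribution: 1/42 + 1/42 = (1 + 1)/42 = 2/42 = 1/21 per day.
So auditor 4's rate is 1/12 − 1/21 = 1/28, meaning 28 days alone.

28 days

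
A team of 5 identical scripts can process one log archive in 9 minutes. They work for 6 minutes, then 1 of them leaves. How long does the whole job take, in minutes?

One script does 1/45 of the job per minute.
After 6 minutes with 5 scripts, 2/3 is done (1/3 left).
With 4 scripts the rate is 4/45, so the rest takes 1/3 ÷ 4/45 = 15/4 minutes.
Total = 6 + 15/4 = 39/4 minutes.

39/4 minutes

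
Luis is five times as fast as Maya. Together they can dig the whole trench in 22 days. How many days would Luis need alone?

Let Maya's rate be r; then Luis's rate is 5r, so together (5 + 1)r = 6r = 1/22.
Thus r = 1/132 per day.
Maya alone: 132 days; Luis alone: 132/5 days.

132/5 days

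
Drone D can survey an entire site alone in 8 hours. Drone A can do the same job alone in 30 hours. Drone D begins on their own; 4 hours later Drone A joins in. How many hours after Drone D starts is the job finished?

136/19 hours

In the first 4 hours Drone D alone does 4/8 = 1/2 of the job, leaving 1/2.
Once everyone is working, combined rate: 1/8 + 1/30 = (15 + 4)/120 = 19/120 per hour.
Remaining 1/2 at 19/120 per hour takes 60/19 hours.
Total from the start = 4 + 60/19 = 136/19 hours.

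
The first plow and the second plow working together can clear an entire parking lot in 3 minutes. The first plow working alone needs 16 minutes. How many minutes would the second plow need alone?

Combined rate is 1/3 per minute.
Known contribution: 1/16 per minute.
So the second plow's rate is 1/3 − 1/16 = 13/48, meaning 48/13 minutes alone.

48/13 minutes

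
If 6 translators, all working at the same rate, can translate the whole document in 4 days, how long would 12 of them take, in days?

2 days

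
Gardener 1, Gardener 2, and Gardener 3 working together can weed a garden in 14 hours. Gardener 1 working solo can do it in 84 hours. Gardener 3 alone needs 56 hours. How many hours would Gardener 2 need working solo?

24 hours

Combined rate is 1/14 per hour.
Known contribution: 1/84 + 1/56 = (2 + 3)/168 = 5/168 per hour.
So Gardener 2's rate is 1/14 − 5/168 = 1/24, meaning 24 hours alone.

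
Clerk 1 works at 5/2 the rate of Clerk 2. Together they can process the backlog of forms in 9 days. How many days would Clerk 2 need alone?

Let Clerk 2's rate be r; then Clerk 1's rate is (5/2)r, so together (5/2 + 1)r = (7/2)r = 1/9.
Thus r = 2/63 per day.
Clerk 2 alone: 63/2 days; Clerk 1 alone: 63/5 days.

63/2 days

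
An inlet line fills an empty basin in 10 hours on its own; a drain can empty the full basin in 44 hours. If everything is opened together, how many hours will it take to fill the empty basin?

220/17 hours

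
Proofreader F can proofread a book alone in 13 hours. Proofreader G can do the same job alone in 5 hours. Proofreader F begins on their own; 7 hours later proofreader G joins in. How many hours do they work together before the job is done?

In the first 7 hours proofreader F alone does 7/13 of the job, leaving 6/13.
Once everyone is working, combined rate: 1/13 + 1/5 = (5 + 13)/65 = 18/65 per hour.
Remaining 6/13 at 18/65 per hour takes 5/3 hours.

5/3 hours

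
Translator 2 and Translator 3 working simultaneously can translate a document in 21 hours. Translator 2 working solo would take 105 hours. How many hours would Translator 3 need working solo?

105/4 hours

Combined rate is 1/21 per hour.
Known contribution: 1/105 per hour.
So Translator 3's rate is 1/21 − 1/105 = 4/105, meaning 105/4 hours alone.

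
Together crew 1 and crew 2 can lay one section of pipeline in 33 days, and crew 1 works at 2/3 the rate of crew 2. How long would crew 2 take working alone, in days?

55 days

Let crew 2's rate be r; then crew 1's rate is (2/3)r, so together (2/3 + 1)r = (5/3)r = 1/33.
Thus r = 1/55 per day.
Crew 2 alone: 55 days; crew 1 alone: 165/2 days.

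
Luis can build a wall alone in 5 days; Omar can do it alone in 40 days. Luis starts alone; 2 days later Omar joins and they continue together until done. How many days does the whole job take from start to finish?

14/3 days

In 2 days Luis does 2/5 of the job, leaving 3/5.
Luis and Omar together work at 9/40 per day, so finishing takes 3/5 ÷ 9/40 = 8/3 days.
Total time = 2 + 8/3 = 14/3 days.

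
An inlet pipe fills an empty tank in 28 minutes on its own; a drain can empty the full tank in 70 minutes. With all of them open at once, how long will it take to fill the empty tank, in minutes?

140/3 minutes

Net rate = 1/28 − 1/70 = (5 − 2)/140 = 3/140 per minute.
Filling time = 1 ÷ (3/140) = 140/3 minutes.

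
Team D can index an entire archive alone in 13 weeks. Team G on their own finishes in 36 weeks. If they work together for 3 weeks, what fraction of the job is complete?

49/156

Combined rate: 1/13 + 1/36 = (36 + 13)/468 = 49/468 per week.
In 3 weeks they complete 3·49/468 = 49/156 of the job.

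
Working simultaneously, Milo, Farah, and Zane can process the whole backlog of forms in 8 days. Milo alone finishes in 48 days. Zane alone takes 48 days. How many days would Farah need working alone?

Combined rate is 1/8 per day.
Known contribution: 1/48 + 1/48 = (1 + 1)/48 = 2/48 = 1/24 per day.
So Farah's rate is 1/8 − 1/24 = 1/12, meaning 12 days alone.

12 days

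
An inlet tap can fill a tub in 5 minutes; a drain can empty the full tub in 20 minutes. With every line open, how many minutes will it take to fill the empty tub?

20/3 minutes

Net rate = 1/5 − 1/20 = (4 − 1)/20 = 3/20 per minute.
Filling time = 1 ÷ (3/20) = 20/3 minutes.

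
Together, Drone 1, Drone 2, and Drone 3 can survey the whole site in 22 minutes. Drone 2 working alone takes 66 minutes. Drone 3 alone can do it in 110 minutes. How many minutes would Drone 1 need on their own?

330/7 minutes

Combined rate is 1/22 per minute.
Known contribution: 1/66 + 1/110 = (5 + 3)/330 = 8/330 = 4/165 per minute.
So Drone 1's rate is 1/22 − 4/165 = 7/330, meaning 330/7 minutes alone.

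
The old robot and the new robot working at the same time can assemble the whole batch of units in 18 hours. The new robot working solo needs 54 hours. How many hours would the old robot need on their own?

Combined rate is 1/18 per hour.
Known contribution: 1/54 per hour.
So the old robot's rate is 1/18 − 1/54 = 1/27, meaning 27 hours alone.

27 hours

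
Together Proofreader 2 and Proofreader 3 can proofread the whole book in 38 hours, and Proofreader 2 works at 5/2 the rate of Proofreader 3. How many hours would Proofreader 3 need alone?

133 hours

Let Proofreader 3's rate be r; then Proofreader 2's rate is (5/2)r, so together (5/2 + 1)r = (7/2)r = 1/38.
Thus r = 1/133 per hour.
Proofreader 3 alone: 133 hours; Proofreader 2 alone: 266/5 hours.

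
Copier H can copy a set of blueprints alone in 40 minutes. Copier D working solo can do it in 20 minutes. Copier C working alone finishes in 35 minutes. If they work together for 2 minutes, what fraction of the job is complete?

29/140

Combined rate: 1/40 + 1/20 + 1/35 = (7 + 14 + 8)/280 = 29/280 per minute.
In 2 minutes they complete 2·29/280 = 29/140 of the job.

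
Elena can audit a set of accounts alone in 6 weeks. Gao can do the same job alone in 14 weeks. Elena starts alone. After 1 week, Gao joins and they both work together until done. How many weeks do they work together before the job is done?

7/2 weeks

In the first 1 week Elena alone does 1/6 of the job, leaving 5/6.
Once everyone is working, combined rate: 1/6 + 1/14 = (7 + 3)/42 = 10/42 = 5/21 per week.
Remaining 5/6 at 5/21 per week takes 7/2 weeks.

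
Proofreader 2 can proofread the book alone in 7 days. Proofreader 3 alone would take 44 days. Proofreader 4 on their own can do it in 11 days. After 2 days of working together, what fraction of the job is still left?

Combined rate: 1/7 + 1/44 + 1/11 = (44 + 7 + 28)/308 = 79/308 per day.
In 2 days they complete 2·79/308 = 79/154 of the job.
So 75/154 remains.

75/154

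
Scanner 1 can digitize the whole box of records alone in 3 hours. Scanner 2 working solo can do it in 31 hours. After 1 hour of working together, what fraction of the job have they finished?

Combined rate: 1/3 + 1/31 = (31 + 3)/93 = 34/93 per hour.
In 1 hour they complete 1·34/93 = 34/93 of the job.

34/93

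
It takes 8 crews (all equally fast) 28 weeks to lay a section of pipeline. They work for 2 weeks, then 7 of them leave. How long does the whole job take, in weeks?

One crew does 1/224 of the job per week.
After 2 weeks with 8 crews, 1/14 is done (13/14 left).
With 1 crew the rate is 1/224, so the rest takes 13/14 ÷ 1/224 = 208 weeks.
Total = 2 + 208 = 210 weeks.

210 weeks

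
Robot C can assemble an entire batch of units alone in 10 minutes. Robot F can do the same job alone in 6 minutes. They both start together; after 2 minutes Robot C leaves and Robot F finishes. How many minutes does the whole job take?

24/5 minutes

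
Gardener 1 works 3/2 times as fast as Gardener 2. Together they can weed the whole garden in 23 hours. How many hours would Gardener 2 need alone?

Let Gardener 2's rate be r; then Gardener 1's rate is (3/2)r, so together (3/2 + 1)r = (5/2)r = 1/23.
Thus r = 2/115 per hour.
Gardener 2 alone: 115/2 hours; Gardener 1 alone: 115/3 hours.

115/2 hours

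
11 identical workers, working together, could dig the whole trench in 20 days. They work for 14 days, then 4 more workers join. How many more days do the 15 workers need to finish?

One worker does 1/220 of the job per day.
After 14 days with 11 workers, 7/10 is done (3/10 left).
With 15 workers the rate is 15/220 = 3/44, so the rest takes 3/10 ÷ 3/44 = 22/5 days.

22/5 days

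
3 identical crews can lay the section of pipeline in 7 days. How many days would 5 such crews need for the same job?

Total work is 3·7 = 21 crew-days.
With 5 crews: 21/5 days.

21/5 days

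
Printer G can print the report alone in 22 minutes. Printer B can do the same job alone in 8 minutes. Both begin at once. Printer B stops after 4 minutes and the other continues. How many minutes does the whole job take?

11 minutes

In the first 4 minutes the combined rate is 15/88, so 15/22 of the job is done, leaving 7/22.
After printer B leaves the rate is 1/22 per minute; the remaining 7/22 takes 7 minutes.
Total = 4 + 7 = 11 minutes.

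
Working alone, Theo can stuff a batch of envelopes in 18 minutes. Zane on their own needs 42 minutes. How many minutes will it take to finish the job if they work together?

63/5 minutes

Combined rate: 1/18 + 1/42 = (7 + 3)/126 = 10/126 = 5/63 per minute.
Time = 1 ÷ (5/63) = 63/5 minutes.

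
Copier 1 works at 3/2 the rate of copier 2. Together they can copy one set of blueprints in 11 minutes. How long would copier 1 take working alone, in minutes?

55/3 minutes

Let copier 2's rate be r; then copier 1's rate is (3/2)r, so together (3/2 + 1)r = (5/2)r = 1/11.
Thus r = 2/55 per minute.
Copier 2 alone: 55/2 minutes; copier 1 alone: 55/3 minutes.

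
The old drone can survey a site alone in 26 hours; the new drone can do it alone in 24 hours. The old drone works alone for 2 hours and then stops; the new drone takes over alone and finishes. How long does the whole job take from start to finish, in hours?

In 2 hours the old drone does 2/26 = 1/13 of the job, leaving 12/13.
The new drone works at 1/24 per hour, so finishing takes 12/13 ÷ 1/24 = 288/13 hours.
Total time = 2 + 288/13 = 314/13 hours.

314/13 hours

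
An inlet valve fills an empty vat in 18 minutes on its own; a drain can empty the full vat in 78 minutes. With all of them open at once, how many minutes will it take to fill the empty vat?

117/5 minutes

Net rate = 1/18 − 1/78 = (13 − 3)/234 = 10/234 = 5/117 per minute.
Filling time = 1 ÷ (5/117) = 117/5 minutes.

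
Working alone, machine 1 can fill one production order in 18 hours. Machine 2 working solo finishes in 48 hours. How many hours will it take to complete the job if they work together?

144/11 hours

Combined rate: 1/18 + 1/48 = (8 + 3)/144 = 11/144 per hour.
Time = 1 ÷ (11/144) = 144/11 hours.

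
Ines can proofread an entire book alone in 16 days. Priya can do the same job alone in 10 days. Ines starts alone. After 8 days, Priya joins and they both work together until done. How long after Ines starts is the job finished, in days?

In the first 8 days Ines alone does 8/16 = 1/2 of the job, leaving 1/2.
Once everyone is working, combined rate: 1/16 + 1/10 = (5 + 8)/80 = 13/80 per day.
Remaining 1/2 at 13/80 per day takes 40/13 days.
Total from the start = 8 + 40/13 = 144/13 days.

144/13 days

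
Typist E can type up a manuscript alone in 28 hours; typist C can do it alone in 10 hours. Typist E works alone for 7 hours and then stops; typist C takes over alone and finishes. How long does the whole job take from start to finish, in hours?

In 7 hours typist E does 7/28 = 1/4 of the job, leaving 3/4.
Typist C works at 1/10 per hour, so finishing takes 3/4 ÷ 1/10 = 15/2 hours.
Total time = 7 + 15/2 = 29/2 hours.

29/2 hours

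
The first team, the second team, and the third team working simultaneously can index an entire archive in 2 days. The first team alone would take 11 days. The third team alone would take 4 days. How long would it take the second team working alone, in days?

44/7 days

Combined rate is 1/2 per day.
Known contribution: 1/11 + 1/4 = (4 + 11)/44 = 15/44 per day.
So the second team's rate is 1/2 − 15/44 = 7/44, meaning 44/7 days alone.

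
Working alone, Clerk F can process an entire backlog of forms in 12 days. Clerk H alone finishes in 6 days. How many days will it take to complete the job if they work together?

4 days

Combined rate: 1/12 + 1/6 = (1 + 2)/12 = 3/12 = 1/4 per day.
Time = 1 ÷ (1/4) = 4 days.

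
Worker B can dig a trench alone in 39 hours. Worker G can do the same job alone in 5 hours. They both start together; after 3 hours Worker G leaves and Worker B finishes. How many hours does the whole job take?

78/5 hours

In the first 3 hours the combined rate is 44/195, so 44/65 of the job is done, leaving 21/65.
After Worker G leaves the rate is 1/39 per hour; the remaining 21/65 takes 63/5 hours.
Total = 3 + 63/5 = 78/5 hours.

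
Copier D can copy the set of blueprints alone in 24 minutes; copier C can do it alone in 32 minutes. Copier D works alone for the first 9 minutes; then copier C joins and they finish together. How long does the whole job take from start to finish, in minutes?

In 9 minutes copier D does 9/24 = 3/8 of the job, leaving 5/8.
Copier D and copier C together work at 7/96 per minute, so finishing takes 5/8 ÷ 7/96 = 60/7 minutes.
Total time = 9 + 60/7 = 123/7 minutes.

123/7 minutes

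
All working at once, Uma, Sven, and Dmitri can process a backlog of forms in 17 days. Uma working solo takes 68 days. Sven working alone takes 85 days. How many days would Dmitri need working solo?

340/11 days

Combined rate is 1/17 per day.
Known contribution: 1/68 + 1/85 = (5 + 4)/340 = 9/340 per day.
So Dmitri's rate is 1/17 − 9/340 = 11/340, meaning 340/11 days alone.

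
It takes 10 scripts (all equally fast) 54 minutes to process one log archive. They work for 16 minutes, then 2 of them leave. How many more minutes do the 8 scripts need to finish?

95/2 minutes

One script does 1/540 of the job per minute.
After 16 minutes with 10 scripts, 8/27 is done (19/27 left).
With 8 scripts the rate is 8/540 = 2/135, so the rest takes 19/27 ÷ 2/135 = 95/2 minutes.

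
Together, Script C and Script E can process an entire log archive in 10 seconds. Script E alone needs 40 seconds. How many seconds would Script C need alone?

Combined rate is 1/10 per second.
Known contribution: 1/40 per second.
So Script C's rate is 1/10 − 1/40 = 3/40, meaning 40/3 seconds alone.

40/3 seconds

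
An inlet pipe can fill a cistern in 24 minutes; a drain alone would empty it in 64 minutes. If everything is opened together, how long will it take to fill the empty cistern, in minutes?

Net rate = 1/24 − 1/64 = (8 − 3)/192 = 5/192 per minute.
Filling time = 1 ÷ (5/192) = 192/5 minutes.

192/5 minutes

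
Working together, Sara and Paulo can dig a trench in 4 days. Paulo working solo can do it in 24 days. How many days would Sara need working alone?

Combined rate is 1/4 per day.
Known contribution: 1/24 per day.
So Sara's rate is 1/4 − 1/24 = 5/24, meaning 24/5 days alone.

24/5 days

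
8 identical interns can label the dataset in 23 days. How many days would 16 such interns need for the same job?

23/2 days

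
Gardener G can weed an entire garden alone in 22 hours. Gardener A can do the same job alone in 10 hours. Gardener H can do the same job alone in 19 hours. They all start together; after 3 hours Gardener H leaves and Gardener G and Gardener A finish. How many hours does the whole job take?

In the first 3 hours the combined rate is 207/1045, so 621/1045 of the job is done, leaving 424/1045.
After Gardener H leaves the rate is 8/55 per hour; the remaining 424/1045 takes 53/19 hours.
Total = 3 + 53/19 = 110/19 hours.

110/19 hours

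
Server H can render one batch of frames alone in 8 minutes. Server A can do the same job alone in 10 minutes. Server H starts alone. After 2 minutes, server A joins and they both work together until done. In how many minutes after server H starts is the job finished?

16/3 minutes

In the first 2 minutes server H alone does 2/8 = 1/4 of the job, leaving 3/4.
Once everyone is working, combined rate: 1/8 + 1/10 = (5 + 4)/40 = 9/40 per minute.
Remaining 3/4 at 9/40 per minute takes 10/3 minutes.
Total from the start = 2 + 10/3 = 16/3 minutes.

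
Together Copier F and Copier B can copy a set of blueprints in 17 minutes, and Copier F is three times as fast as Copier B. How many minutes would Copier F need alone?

68/3 minutes

Let Copier B's rate be r; then Copier F's rate is 3r, so together (3 + 1)r = 4r = 1/17.
Thus r = 1/68 per minute.
Copier B alone: 68 minutes; Copier F alone: 68/3 minutes.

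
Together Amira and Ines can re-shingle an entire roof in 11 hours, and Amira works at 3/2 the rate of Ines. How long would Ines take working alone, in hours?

55/2 hours

Let Ines's rate be r; then Amira's rate is (3/2)r, so together (3/2 + 1)r = (5/2)r = 1/11.
Thus r = 2/55 per hour.
Ines alone: 55/2 hours; Amira alone: 55/3 hours.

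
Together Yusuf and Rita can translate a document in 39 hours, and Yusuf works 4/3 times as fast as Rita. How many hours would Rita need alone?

Let Rita's rate be r; then Yusuf's rate is (4/3)r, so together (4/3 + 1)r = (7/3)r = 1/39.
Thus r = 1/91 per hour.
Rita alone: 91 hours; Yusuf alone: 273/4 hours.

91 hours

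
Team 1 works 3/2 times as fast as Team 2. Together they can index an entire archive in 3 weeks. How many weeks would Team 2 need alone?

15/2 weeks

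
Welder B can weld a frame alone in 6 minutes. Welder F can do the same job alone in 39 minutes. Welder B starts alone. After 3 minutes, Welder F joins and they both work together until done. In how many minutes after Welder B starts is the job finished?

In the first 3 minutes Welder B alone does 3/6 = 1/2 of the job, leaving 1/2.
Once everyone is working, combined rate: 1/6 + 1/39 = (13 + 2)/78 = 15/78 = 5/26 per minute.
Remaining 1/2 at 5/26 per minute takes 13/5 minutes.
Total from the start = 3 + 13/5 = 28/5 minutes.

28/5 minutes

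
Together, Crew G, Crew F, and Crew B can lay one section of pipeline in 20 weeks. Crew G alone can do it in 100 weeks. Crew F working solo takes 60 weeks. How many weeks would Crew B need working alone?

300/7 weeks

Combined rate is 1/20 per week.
Known contribution: 1/100 + 1/60 = (3 + 5)/300 = 8/300 = 2/75 per week.
So Crew B's rate is 1/20 − 2/75 = 7/300, meaning 300/7 weeks alone.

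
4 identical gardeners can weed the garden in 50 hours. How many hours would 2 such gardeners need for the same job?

100 hours

Total work is 4·50 = 200 gardener-hours.
With 2 gardeners: 200/2 = 100 hours.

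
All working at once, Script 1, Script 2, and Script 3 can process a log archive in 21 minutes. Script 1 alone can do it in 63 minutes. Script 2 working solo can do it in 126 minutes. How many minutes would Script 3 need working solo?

42 minutes

Combined rate is 1/21 per minute.
Known contribution: 1/63 + 1/126 = (2 + 1)/126 = 3/126 = 1/42 per minute.
So Script 3's rate is 1/21 − 1/42 = 1/42, meaning 42 minutes alone.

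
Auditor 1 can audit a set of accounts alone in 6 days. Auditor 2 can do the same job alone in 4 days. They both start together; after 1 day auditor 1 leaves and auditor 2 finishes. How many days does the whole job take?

10/3 days

In the first 1 day the combined rate is 5/12, so 5/12 of the job is done, leaving 7/12.
After auditor 1 leaves the rate is 1/4 per day; the remaining 7/12 takes 7/3 days.
Total = 1 + 7/3 = 10/3 days.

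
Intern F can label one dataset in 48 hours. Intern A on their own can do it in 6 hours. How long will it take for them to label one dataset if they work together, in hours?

Combined rate: 1/48 + 1/6 = (1 + 8)/48 = 9/48 = 3/16 per hour.
Time = 1 ÷ (3/16) = 16/3 hours.

16/3 hours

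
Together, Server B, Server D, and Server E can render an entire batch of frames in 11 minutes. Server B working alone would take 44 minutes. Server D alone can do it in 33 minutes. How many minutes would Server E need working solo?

132/5 minutes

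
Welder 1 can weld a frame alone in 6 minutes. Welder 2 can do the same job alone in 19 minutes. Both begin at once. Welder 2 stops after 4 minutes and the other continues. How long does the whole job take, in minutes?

In the first 4 minutes the combined rate is 25/114, so 50/57 of the job is done, leaving 7/57.
After Welder 2 leaves the rate is 1/6 per minute; the remaining 7/57 takes 14/19 minutes.
Total = 4 + 14/19 = 90/19 minutes.

90/19 minutes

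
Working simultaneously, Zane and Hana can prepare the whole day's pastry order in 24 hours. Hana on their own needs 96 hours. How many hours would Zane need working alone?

Combined rate is 1/24 per hour.
Known contribution: 1/96 per hour.
So Zane's rate is 1/24 − 1/96 = 1/32, meaning 32 hours alone.

32 hours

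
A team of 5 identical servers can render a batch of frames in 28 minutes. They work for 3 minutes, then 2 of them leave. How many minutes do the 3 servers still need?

125/3 minutes

One server does 1/140 of the job per minute.
After 3 minutes with 5 servers, 3/28 is done (25/28 left).
With 3 servers the rate is 3/140, so the rest takes 25/28 ÷ 3/140 = 125/3 minutes.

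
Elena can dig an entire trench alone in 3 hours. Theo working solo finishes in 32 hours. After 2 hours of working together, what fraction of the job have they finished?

35/48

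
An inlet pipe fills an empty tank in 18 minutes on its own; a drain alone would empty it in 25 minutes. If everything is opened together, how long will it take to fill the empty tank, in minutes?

450/7 minutes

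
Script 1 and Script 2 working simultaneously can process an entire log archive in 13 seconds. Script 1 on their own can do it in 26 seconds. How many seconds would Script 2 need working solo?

Combined rate is 1/13 per second.
Known contribution: 1/26 per second.
So Script 2's rate is 1/13 − 1/26 = 1/26, meaning 26 seconds alone.

26 seconds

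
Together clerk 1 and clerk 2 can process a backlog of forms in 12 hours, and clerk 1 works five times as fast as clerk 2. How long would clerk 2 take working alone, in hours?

72 hours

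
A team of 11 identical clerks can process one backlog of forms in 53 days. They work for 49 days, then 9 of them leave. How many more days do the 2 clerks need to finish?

22 days

One clerk does 1/583 of the job per day.
After 49 days with 11 clerks, 49/53 is done (4/53 left).
With 2 clerks the rate is 2/583, so the rest takes 4/53 ÷ 2/583 = 22 days.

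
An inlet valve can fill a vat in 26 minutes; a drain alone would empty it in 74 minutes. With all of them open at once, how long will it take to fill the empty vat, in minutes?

Net rate = 1/26 − 1/74 = (37 − 13)/962 = 24/962 = 12/481 per minute.
Filling time = 1 ÷ (12/481) = 481/12 minutes.

481/12 minutes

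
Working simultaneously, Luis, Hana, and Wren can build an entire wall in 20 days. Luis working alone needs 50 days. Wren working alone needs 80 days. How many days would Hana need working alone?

400/7 days

Combined rate is 1/20 per day.
Known contribution: 1/50 + 1/80 = (8 + 5)/400 = 13/400 per day.
So Hana's rate is 1/20 − 13/400 = 7/400, meaning 400/7 days alone.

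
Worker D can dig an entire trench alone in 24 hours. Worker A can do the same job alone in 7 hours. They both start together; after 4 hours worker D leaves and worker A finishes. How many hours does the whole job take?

In the first 4 hours the combined rate is 31/168, so 31/42 of the job is done, leaving 11/42.
After worker D leaves the rate is 1/7 per hour; the remaining 11/42 takes 11/6 hours.
Total = 4 + 11/6 = 35/6 hours.

35/6 hours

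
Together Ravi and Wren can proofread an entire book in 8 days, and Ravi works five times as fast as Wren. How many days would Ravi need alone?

Let Wren's rate be r; then Ravi's rate is 5r, so together (5 + 1)r = 6r = 1/8.
Thus r = 1/48 per day.
Wren alone: 48 days; Ravi alone: 48/5 days.

48/5 days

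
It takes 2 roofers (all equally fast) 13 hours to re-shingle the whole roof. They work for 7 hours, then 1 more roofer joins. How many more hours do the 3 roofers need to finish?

One roofer does 1/26 of the job per hour.
After 7 hours with 2 roofers, 7/13 is done (6/13 left).
With 3 roofers the rate is 3/26, so the rest takes 6/13 ÷ 3/26 = 4 hours.

4 hours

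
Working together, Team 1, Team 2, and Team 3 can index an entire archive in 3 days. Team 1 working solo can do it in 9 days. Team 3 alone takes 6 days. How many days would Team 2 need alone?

18 days

Combined rate is 1/3 per day.
Known contribution: 1/9 + 1/6 = (2 + 3)/18 = 5/18 per day.
So Team 2's rate is 1/3 − 5/18 = 1/18, meaning 18 days alone.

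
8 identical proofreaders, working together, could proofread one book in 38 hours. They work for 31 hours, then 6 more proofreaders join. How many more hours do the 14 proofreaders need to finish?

4 hours

One proofreader does 1/304 of the job per hour.
After 31 hours with 8 proofreaders, 31/38 is done (7/38 left).
With 14 proofreaders the rate is 14/304 = 7/152, so the rest takes 7/38 ÷ 7/152 = 4 hours.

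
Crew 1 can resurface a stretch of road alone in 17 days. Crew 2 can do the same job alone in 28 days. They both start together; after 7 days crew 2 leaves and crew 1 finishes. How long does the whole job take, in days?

In the first 7 days the combined rate is 45/476, so 45/68 of the job is done, leaving 23/68.
After crew 2 leaves the rate is 1/17 per day; the remaining 23/68 takes 23/4 days.
Total = 7 + 23/4 = 51/4 days.

51/4 days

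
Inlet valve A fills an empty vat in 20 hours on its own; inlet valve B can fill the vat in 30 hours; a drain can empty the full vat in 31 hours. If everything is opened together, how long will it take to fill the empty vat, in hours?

Net rate = 1/20 + 1/30 − 1/31 = (93 + 62 − 60)/1860 = 95/1860 = 19/372 per hour.
Filling time = 1 ÷ (19/372) = 372/19 hours.

372/19 hours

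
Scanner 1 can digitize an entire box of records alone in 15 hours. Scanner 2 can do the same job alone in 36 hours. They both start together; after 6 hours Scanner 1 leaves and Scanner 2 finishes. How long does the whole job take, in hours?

108/5 hours

In the first 6 hours the combined rate is 17/180, so 17/30 of the job is done, leaving 13/30.
After Scanner 1 leaves the rate is 1/36 per hour; the remaining 13/30 takes 78/5 hours.
Total = 6 + 78/5 = 108/5 hours.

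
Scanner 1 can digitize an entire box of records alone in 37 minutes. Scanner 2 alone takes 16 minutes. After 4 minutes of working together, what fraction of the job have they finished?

53/148

Combined rate: 1/37 + 1/16 = (16 + 37)/592 = 53/592 per minute.
In 4 minutes they complete 4·53/592 = 53/148 of the job.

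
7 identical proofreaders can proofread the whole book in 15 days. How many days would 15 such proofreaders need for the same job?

Total work is 7·15 = 105 proofreader-days.
With 15 proofreaders: 105/15 = 7 days.

7 days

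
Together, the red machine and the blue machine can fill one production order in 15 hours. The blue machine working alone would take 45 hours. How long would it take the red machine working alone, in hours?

45/2 hours

Combined rate is 1/15 per hour.
Known contribution: 1/45 per hour.
So the red machine's rate is 1/15 − 1/45 = 2/45, meaning 45/2 hours alone.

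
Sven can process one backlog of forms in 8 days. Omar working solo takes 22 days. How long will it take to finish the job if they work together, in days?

88/15 days

Combined rate: 1/8 + 1/22 = (11 + 4)/88 = 15/88 per day.
Time = 1 ÷ (15/88) = 88/15 days.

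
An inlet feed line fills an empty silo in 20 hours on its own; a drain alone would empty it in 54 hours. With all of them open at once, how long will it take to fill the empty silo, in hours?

540/17 hours

Net rate = 1/20 − 1/54 = (27 − 10)/540 = 17/540 per hour.
Filling time = 1 ÷ (17/540) = 540/17 hours.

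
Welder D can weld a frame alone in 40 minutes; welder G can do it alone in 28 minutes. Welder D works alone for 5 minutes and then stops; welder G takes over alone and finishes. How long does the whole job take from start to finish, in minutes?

59/2 minutes

In 5 minutes welder D does 5/40 = 1/8 of the job, leaving 7/8.
Welder G works at 1/28 per minute, so finishing takes 7/8 ÷ 1/28 = 49/2 minutes.
Total time = 5 + 49/2 = 59/2 minutes.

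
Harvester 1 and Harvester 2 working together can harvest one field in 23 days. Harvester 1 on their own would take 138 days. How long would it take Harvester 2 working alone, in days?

138/5 days

Combined rate is 1/23 per day.
Known contribution: 1/138 per day.
So Harvester 2's rate is 1/23 − 1/138 = 5/138, meaning 138/5 days alone.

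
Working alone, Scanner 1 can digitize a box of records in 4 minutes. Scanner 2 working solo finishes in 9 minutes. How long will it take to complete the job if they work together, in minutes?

36/13 minutes

Combined rate: 1/4 + 1/9 = (9 + 4)/36 = 13/36 per minute.
Time = 1 ÷ (13/36) = 36/13 minutes.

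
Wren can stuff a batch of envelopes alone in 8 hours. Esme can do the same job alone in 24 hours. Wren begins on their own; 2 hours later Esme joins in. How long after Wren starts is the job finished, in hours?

13/2 hours

In the first 2 hours Wren alone does 2/8 = 1/4 of the job, leaving 3/4.
Once everyone is working, combined rate: 1/8 + 1/24 = (3 + 1)/24 = 4/24 = 1/6 per hour.
Remaining 3/4 at 1/6 per hour takes 9/2 hours.
Total from the start = 2 + 9/2 = 13/2 hours.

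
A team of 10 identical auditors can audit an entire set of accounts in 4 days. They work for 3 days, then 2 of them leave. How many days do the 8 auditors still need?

One auditor does 1/40 of the job per day.
After 3 days with 10 auditors, 3/4 is done (1/4 left).
With 8 auditors the rate is 8/40 = 1/5, so the rest takes 1/4 ÷ 1/5 = 5/4 days.

5/4 days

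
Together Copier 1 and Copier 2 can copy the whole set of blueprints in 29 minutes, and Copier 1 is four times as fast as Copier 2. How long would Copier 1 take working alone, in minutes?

145/4 minutes

Let Copier 2's rate be r; then Copier 1's rate is 4r, so together (4 + 1)r = 5r = 1/29.
Thus r = 1/145 per minute.
Copier 2 alone: 145 minutes; Copier 1 alone: 145/4 minutes.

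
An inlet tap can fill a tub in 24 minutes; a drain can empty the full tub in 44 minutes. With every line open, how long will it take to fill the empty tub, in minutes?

264/5 minutes

Net rate = 1/24 − 1/44 = (11 − 6)/264 = 5/264 per minute.
Filling time = 1 ÷ (5/264) = 264/5 minutes.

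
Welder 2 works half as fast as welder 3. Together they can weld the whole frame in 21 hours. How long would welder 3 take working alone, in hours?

Let welder 3's rate be r; then welder 2's rate is (1/2)r, so together (1/2 + 1)r = (3/2)r = 1/21.
Thus r = 2/63 per hour.
Welder 3 alone: 63/2 hours; welder 2 alone: 63 hours.

63/2 hours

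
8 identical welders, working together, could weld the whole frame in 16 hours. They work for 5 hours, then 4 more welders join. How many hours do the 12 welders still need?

One welder does 1/128 of the job per hour.
After 5 hours with 8 welders, 5/16 is done (11/16 left).
With 12 welders the rate is 12/128 = 3/32, so the rest takes 11/16 ÷ 3/32 = 22/3 hours.

22/3 hours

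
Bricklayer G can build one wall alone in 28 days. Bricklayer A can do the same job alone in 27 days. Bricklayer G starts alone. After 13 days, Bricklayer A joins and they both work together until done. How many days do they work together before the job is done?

81/11 days

In the first 13 days Bricklayer G alone does 13/28 of the job, leaving 15/28.
Once everyone is working, combined rate: 1/28 + 1/27 = (27 + 28)/756 = 55/756 per day.
Remaining 15/28 at 55/756 per day takes 81/11 days.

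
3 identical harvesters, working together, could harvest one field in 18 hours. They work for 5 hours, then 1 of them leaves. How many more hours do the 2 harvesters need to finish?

One harvester does 1/54 of the job per hour.
After 5 hours with 3 harvesters, 5/18 is done (13/18 left).
With 2 harvesters the rate is 2/54 = 1/27, so the rest takes 13/18 ÷ 1/27 = 39/2 hours.

39/2 hours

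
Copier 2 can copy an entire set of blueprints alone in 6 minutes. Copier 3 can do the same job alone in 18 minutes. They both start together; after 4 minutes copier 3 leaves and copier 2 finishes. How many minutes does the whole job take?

14/3 minutes

In the first 4 minutes the combined rate is 2/9, so 8/9 of the job is done, leaving 1/9.
After copier 3 leaves the rate is 1/6 per minute; the remaining 1/9 takes 2/3 minutes.
Total = 4 + 2/3 = 14/3 minutes.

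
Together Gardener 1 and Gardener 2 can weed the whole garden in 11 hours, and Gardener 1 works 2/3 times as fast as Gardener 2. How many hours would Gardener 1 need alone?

55/2 hours

Let Gardener 2's rate be r; then Gardener 1's rate is (2/3)r, so together (2/3 + 1)r = (5/3)r = 1/11.
Thus r = 3/55 per hour.
Gardener 2 alone: 55/3 hours; Gardener 1 alone: 55/2 hours.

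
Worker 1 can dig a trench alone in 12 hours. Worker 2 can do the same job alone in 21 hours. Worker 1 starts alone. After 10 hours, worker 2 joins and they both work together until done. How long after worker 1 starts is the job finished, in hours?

In the first 10 hours worker 1 alone does 10/12 = 5/6 of the job, leaving 1/6.
Once everyone is working, combined rate: 1/12 + 1/21 = (7 + 4)/84 = 11/84 per hour.
Remaining 1/6 at 11/84 per hour takes 14/11 hours.
Total from the start = 10 + 14/11 = 124/11 hours.

124/11 hours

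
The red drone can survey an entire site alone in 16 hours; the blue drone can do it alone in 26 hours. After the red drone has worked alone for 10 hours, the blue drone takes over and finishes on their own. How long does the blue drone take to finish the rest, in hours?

39/4 hours

In 10 hours the red drone does 10/16 = 5/8 of the job, leaving 3/8.
The blue drone works at 1/26 per hour, so finishing takes 3/8 ÷ 1/26 = 39/4 hours.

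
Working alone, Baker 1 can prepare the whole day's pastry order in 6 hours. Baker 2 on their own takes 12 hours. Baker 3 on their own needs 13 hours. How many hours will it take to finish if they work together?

52/17 hours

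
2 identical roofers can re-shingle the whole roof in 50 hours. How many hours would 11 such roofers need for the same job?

100/11 hours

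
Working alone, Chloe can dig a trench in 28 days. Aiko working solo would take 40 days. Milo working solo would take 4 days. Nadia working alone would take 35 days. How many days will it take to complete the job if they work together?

56/19 days

Combined rate: 1/28 + 1/40 + 1/4 + 1/35 = (10 + 7 + 70 + 8)/280 = 95/280 = 19/56 per day.
Time = 1 ÷ (19/56) = 56/19 days.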